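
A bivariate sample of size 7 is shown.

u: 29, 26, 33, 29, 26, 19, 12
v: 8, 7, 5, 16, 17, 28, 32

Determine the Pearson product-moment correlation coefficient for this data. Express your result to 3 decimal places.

n = 7, Σu = 174, Σv = 113, Σu² = 4628, Σv² = 2491, Σuv = 2401
nΣuv − ΣuΣv = 16807 − 19662 = -2855
nΣu² − (Σu)² = 32396 − 30276 = 2120; nΣv² − (Σv)² = 17437 − 12769 = 4668
r = -2855 / √(2120 × 4668) = -2855 / 3145.8163 ≈ -0.908

-0.908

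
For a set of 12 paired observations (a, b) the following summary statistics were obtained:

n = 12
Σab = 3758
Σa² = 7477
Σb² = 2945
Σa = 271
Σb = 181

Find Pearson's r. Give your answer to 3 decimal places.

-0.610

r = (nΣab − ΣaΣb) / √[(nΣa² − (Σa)²)(nΣb² − (Σb)²)]
Numerator: 12×3758 − 271×181 = -3955
Denominator: √[(89724 − 73441)(35340 − 32761)] = √[16283 × 2579] = 6480.2667
r = -3955 / 6480.2667 ≈ -0.610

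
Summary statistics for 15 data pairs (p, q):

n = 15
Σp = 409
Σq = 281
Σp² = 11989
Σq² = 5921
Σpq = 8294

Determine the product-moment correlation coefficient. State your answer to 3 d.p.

0.852

r = (nΣpq − ΣpΣq) / √[(nΣp² − (Σp)²)(nΣq² − (Σq)²)]
Numerator: 15×8294 − 409×281 = 9481
Denominator: √[(179835 − 167281)(88815 − 78961)] = √[12554 × 9854] = 11122.3701
r = 9481 / 11122.3701 ≈ 0.852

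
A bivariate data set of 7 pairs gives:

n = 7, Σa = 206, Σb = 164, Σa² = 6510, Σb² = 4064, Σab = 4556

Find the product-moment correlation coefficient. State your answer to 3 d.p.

r = (nΣab − ΣaΣb) / √[(nΣa² − (Σa)²)(nΣb² − (Σb)²)]
Numerator: 7×4556 − 206×164 = -1892
Denominator: √[(45570 − 42436)(28448 − 26896)] = √[3134 × 1552] = 2205.4405
r = -1892 / 2205.4405 ≈ -0.858

-0.858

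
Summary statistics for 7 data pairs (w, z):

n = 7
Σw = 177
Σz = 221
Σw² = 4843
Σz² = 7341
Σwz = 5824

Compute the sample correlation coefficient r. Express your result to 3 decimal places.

0.645

r = (nΣwz − ΣwΣz) / √[(nΣw² − (Σw)²)(nΣz² − (Σz)²)]
Numerator: 7×5824 − 177×221 = 1651
Denominator: √[(33901 − 31329)(51387 − 48841)] = √[2572 × 2546] = 2558.9670
r = 1651 / 2558.9670 ≈ 0.645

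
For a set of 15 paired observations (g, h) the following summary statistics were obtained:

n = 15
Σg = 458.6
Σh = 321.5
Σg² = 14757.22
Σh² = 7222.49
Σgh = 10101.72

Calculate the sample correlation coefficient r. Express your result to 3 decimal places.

r = (nΣgh − ΣgΣh) / √[(nΣg² − (Σg)²)(nΣh² − (Σh)²)]
Numerator: 15×10101.72 − 458.6×321.5 = 4085.9
Denominator: √[(221358.3 − 210313.96)(108337.35 − 103362.25)] = √[11044.34 × 4975.1] = 7412.6039
r = 4085.9 / 7412.6039 ≈ 0.551

0.551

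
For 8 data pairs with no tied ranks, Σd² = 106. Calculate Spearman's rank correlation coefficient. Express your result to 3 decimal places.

-0.262

ρ = 1 − 6Σd² / [n(n²−1)] = 1 − 6×106 / (8×63)
  = 1 − 636/504 = 1 − 1.2619 ≈ -0.262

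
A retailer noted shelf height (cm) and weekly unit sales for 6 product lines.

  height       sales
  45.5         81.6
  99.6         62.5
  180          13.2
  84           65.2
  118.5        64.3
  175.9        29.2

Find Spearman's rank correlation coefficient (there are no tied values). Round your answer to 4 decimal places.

-0.9429

Rank height: 1, 3, 6, 2, 4, 5
Rank sales: 6, 3, 1, 5, 4, 2
d = rank(height) − rank(sales): -5, 0, 5, -3, 0, 3; Σd² = 68
ρ = 1 − 6Σd² / [n(n²−1)] = 1 − 6×68 / (6×35) = 1 − 408/210 ≈ -0.9429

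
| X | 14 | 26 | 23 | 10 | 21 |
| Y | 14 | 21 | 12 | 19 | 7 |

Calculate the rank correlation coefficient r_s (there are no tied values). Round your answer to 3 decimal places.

Rank X: 2, 5, 4, 1, 3
Rank Y: 3, 5, 2, 4, 1
d = rank(X) − rank(Y): -1, 0, 2, -3, 2; Σd² = 18
ρ = 1 − 6Σd² / [n(n²−1)] = 1 − 6×18 / (5×24) = 1 − 108/120 ≈ 0.100

0.100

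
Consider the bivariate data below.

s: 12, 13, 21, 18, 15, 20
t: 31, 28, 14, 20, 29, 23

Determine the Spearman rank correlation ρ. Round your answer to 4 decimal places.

Rank s: 1, 2, 6, 4, 3, 5
Rank t: 6, 4, 1, 2, 5, 3
d = rank(s) − rank(t): -5, -2, 5, 2, -2, 2; Σd² = 66
ρ = 1 − 6Σd² / [n(n²−1)] = 1 − 6×66 / (6×35) = 1 − 396/210 ≈ -0.8857

-0.8857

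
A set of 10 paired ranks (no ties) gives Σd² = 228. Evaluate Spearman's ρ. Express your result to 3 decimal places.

ρ = 1 − 6Σd² / [n(n²−1)] = 1 − 6×228 / (10×99)
  = 1 − 1368/990 = 1 − 1.3818 ≈ -0.382

-0.382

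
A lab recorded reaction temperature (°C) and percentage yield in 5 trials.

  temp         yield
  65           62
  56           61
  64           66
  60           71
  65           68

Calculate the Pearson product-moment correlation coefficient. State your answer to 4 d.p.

0.2137

n = 5, Σx = 310, Σy = 328, Σx² = 19282, Σy² = 21586, Σxy = 20350
nΣxy − ΣxΣy = 101750 − 101680 = 70
nΣx² − (Σx)² = 96410 − 96100 = 310; nΣy² − (Σy)² = 107930 − 107584 = 346
r = 70 / √(310 × 346) = 70 / 327.5057 ≈ 0.2137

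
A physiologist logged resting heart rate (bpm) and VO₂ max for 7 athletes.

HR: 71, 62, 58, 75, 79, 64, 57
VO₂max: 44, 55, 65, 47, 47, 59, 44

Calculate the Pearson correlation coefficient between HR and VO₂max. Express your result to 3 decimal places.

-0.491

n = 7, Σx = 466, Σy = 361, Σx² = 31460, Σy² = 19021, Σxy = 23826
nΣxy − ΣxΣy = 166782 − 168226 = -1444
nΣx² − (Σx)² = 220220 − 217156 = 3064; nΣy² − (Σy)² = 133147 − 130321 = 2826
r = -1444 / √(3064 × 2826) = -1444 / 2942.5948 ≈ -0.491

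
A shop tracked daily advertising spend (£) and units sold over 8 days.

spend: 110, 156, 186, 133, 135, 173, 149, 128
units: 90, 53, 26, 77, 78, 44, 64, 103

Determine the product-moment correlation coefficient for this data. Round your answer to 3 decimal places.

n = 8, Σx = 1170, Σy = 535, Σx² = 175460, Σy² = 40239, Σxy = 74107
nΣxy − ΣxΣy = 592856 − 625950 = -33094
nΣx² − (Σx)² = 1403680 − 1368900 = 34780; nΣy² − (Σy)² = 321912 − 286225 = 35687
r = -33094 / √(34780 × 35687) = -33094 / 35230.5813 ≈ -0.939

-0.939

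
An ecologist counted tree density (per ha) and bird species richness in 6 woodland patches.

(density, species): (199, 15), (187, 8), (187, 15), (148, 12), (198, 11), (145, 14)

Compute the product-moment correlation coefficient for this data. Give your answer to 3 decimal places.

-0.090

n = 6, Σx = 1064, Σy = 75, Σx² = 191672, Σy² = 975, Σxy = 13270
nΣxy − ΣxΣy = 79620 − 79800 = -180
nΣx² − (Σx)² = 1150032 − 1132096 = 17936; nΣy² − (Σy)² = 5850 − 5625 = 225
r = -180 / √(17936 × 225) = -180 / 2008.8803 ≈ -0.090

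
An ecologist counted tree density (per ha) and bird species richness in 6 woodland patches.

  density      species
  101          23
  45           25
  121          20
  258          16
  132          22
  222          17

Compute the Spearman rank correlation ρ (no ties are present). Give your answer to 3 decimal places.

Rank density: 2, 1, 3, 6, 4, 5
Rank species: 5, 6, 3, 1, 4, 2
d = rank(density) − rank(species): -3, -5, 0, 5, 0, 3; Σd² = 68
ρ = 1 − 6Σd² / [n(n²−1)] = 1 − 6×68 / (6×35) = 1 − 408/210 ≈ -0.943

-0.943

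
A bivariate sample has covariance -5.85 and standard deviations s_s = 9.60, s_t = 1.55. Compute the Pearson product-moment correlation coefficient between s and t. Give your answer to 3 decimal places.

r = Cov(s,t) / (s_s · s_t) = -5.85 / (9.60 × 1.55)
  = -5.85 / 14.8800 ≈ -0.393

-0.393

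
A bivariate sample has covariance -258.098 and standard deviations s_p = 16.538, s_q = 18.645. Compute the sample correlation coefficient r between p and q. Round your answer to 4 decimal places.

-0.8370

r = Cov(p,q) / (s_p · s_q) = -258.098 / (16.538 × 18.645)
  = -258.098 / 308.3510 ≈ -0.8370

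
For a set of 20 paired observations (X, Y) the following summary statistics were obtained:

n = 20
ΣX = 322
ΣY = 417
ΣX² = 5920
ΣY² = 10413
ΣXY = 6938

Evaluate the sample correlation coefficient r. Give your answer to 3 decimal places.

r = (nΣXY − ΣXΣY) / √[(nΣX² − (ΣX)²)(nΣY² − (ΣY)²)]
Numerator: 20×6938 − 322×417 = 4486
Denominator: √[(118400 − 103684)(208260 − 173889)] = √[14716 × 34371] = 22490.0786
r = 4486 / 22490.0786 ≈ 0.199

0.199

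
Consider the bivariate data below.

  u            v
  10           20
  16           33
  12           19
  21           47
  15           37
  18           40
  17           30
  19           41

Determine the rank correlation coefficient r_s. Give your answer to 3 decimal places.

Rank u: 1, 4, 2, 8, 3, 6, 5, 7
Rank v: 2, 4, 1, 8, 5, 6, 3, 7
d = rank(u) − rank(v): -1, 0, 1, 0, -2, 0, 2, 0; Σd² = 10
ρ = 1 − 6Σd² / [n(n²−1)] = 1 − 6×10 / (8×63) = 1 − 60/504 ≈ 0.881

0.881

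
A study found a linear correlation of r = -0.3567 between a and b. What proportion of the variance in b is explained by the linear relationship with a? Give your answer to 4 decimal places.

r² = (-0.3567)² = 0.1272

0.1272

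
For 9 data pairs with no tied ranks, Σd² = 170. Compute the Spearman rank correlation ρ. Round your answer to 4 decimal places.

-0.4167

ρ = 1 − 6Σd² / [n(n²−1)] = 1 − 6×170 / (9×80)
  = 1 − 1020/720 = 1 − 1.41667 ≈ -0.4167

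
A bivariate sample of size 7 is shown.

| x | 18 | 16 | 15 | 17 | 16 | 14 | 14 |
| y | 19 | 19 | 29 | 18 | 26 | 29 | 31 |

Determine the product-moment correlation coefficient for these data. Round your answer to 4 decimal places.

-0.8792

n = 7, Σx = 110, Σy = 171, Σx² = 1742, Σy² = 4365, Σxy = 2643
nΣxy − ΣxΣy = 18501 − 18810 = -309
nΣx² − (Σx)² = 12194 − 12100 = 94; nΣy² − (Σy)² = 30555 − 29241 = 1314
r = -309 / √(94 × 1314) = -309 / 351.4484 ≈ -0.8792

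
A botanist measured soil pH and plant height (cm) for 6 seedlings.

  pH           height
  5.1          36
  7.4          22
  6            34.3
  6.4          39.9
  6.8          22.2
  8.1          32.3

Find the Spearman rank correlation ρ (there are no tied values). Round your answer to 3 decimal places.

-0.657

Rank pH: 1, 5, 2, 3, 4, 6
Rank height: 5, 1, 4, 6, 2, 3
d = rank(pH) − rank(height): -4, 4, -2, -3, 2, 3; Σd² = 58
ρ = 1 − 6Σd² / [n(n²−1)] = 1 − 6×58 / (6×35) = 1 − 348/210 ≈ -0.657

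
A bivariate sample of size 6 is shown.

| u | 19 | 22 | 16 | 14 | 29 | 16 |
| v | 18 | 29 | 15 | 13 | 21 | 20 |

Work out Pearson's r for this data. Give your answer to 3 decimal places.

n = 6, Σu = 116, Σv = 116, Σu² = 2394, Σv² = 2400, Σuv = 2331
nΣuv − ΣuΣv = 13986 − 13456 = 530
nΣu² − (Σu)² = 14364 − 13456 = 908; nΣv² − (Σv)² = 14400 − 13456 = 944
r = 530 / √(908 × 944) = 530 / 925.8250 ≈ 0.572

0.572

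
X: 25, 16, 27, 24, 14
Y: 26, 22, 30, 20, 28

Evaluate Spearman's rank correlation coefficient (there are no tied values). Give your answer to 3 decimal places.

0.300

Rank X: 4, 2, 5, 3, 1
Rank Y: 3, 2, 5, 1, 4
d = rank(X) − rank(Y): 1, 0, 0, 2, -3; Σd² = 14
ρ = 1 − 6Σd² / [n(n²−1)] = 1 − 6×14 / (5×24) = 1 − 84/120 ≈ 0.300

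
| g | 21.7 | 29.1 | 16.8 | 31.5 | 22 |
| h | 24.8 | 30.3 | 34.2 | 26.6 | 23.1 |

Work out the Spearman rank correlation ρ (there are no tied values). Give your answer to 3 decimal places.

Rank g: 2, 4, 1, 5, 3
Rank h: 2, 4, 5, 3, 1
d = rank(g) − rank(h): 0, 0, -4, 2, 2; Σd² = 24
ρ = 1 − 6Σd² / [n(n²−1)] = 1 − 6×24 / (5×24) = 1 − 144/120 ≈ -0.200

-0.200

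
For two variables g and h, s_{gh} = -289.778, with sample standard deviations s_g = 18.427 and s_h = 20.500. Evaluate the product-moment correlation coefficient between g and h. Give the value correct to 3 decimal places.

r = Cov(g,h) / (s_g · s_h) = -289.778 / (18.427 × 20.500)
  = -289.778 / 377.7535 ≈ -0.767

-0.767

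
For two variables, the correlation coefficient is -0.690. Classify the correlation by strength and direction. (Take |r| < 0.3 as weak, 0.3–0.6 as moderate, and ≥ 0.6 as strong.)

r = -0.690 < 0 so the relationship is negative.
|r| = 0.690, which falls in the strong range.

strong negative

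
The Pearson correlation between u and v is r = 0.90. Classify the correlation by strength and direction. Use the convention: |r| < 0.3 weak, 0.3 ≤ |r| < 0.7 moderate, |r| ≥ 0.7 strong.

r = 0.90 > 0 so the relationship is positive.
|r| = 0.90, which falls in the strong range.

strong positive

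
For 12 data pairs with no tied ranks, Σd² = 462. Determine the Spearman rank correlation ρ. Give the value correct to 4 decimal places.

-0.6154

ρ = 1 − 6Σd² / [n(n²−1)] = 1 − 6×462 / (12×143)
  = 1 − 2772/1716 = 1 − 1.61538 ≈ -0.6154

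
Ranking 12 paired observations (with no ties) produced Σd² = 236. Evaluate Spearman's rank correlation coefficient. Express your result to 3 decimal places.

ρ = 1 − 6Σd² / [n(n²−1)] = 1 − 6×236 / (12×143)
  = 1 − 1416/1716 = 1 − 0.8252 ≈ 0.175

0.175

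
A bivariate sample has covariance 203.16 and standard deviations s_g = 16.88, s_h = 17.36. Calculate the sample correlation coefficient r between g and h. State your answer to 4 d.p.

0.6933

r = Cov(g,h) / (s_g · s_h) = 203.16 / (16.88 × 17.36)
  = 203.16 / 293.0368 ≈ 0.6933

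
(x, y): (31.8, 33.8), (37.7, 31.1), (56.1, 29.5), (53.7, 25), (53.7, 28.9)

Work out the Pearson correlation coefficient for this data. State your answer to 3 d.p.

n = 5, Σx = 233, Σy = 148.3, Σx² = 11347.12, Σy² = 4440.11, Σxy = 6796.69
nΣxy − ΣxΣy = 33983.45 − 34553.9 = -570.45
nΣx² − (Σx)² = 56735.6 − 54289 = 2446.6; nΣy² − (Σy)² = 22200.55 − 21992.89 = 207.66
r = -570.45 / √(2446.6 × 207.66) = -570.45 / 712.7839 ≈ -0.800

-0.800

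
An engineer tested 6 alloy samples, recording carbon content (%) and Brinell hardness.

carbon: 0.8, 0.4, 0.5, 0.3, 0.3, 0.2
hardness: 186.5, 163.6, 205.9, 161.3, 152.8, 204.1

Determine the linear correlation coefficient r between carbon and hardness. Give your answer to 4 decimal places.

0.2057

n = 6, Σx = 2.5, Σy = 1074.2, Σx² = 1.27, Σy² = 194964.36, Σxy = 452.64
nΣxy − ΣxΣy = 2715.84 − 2685.5 = 30.34
nΣx² − (Σx)² = 7.62 − 6.25 = 1.37; nΣy² − (Σy)² = 1169786.16 − 1153905.64 = 15880.52
r = 30.34 / √(1.37 × 15880.52) = 30.34 / 147.5002 ≈ 0.2057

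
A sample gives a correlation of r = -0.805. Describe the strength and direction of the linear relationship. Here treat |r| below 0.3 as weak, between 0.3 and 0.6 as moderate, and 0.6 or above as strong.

strong negative

r = -0.805 < 0 so the relationship is negative.
|r| = 0.805, which falls in the strong range.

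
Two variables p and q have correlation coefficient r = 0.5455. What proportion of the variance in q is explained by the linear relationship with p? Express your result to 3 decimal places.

0.298

r² = (0.5455)² = 0.298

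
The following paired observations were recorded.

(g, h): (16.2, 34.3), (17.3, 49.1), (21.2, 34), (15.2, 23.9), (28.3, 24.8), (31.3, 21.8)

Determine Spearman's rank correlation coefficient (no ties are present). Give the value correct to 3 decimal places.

-0.371

Rank g: 2, 3, 4, 1, 5, 6
Rank h: 5, 6, 4, 2, 3, 1
d = rank(g) − rank(h): -3, -3, 0, -1, 2, 5; Σd² = 48
ρ = 1 − 6Σd² / [n(n²−1)] = 1 − 6×48 / (6×35) = 1 − 288/210 ≈ -0.371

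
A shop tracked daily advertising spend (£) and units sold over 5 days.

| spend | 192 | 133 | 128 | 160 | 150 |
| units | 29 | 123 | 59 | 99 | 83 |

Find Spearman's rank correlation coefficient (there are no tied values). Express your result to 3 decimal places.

-0.300

Rank spend: 5, 2, 1, 4, 3
Rank units: 1, 5, 2, 4, 3
d = rank(spend) − rank(units): 4, -3, -1, 0, 0; Σd² = 26
ρ = 1 − 6Σd² / [n(n²−1)] = 1 − 6×26 / (5×24) = 1 − 156/120 ≈ -0.300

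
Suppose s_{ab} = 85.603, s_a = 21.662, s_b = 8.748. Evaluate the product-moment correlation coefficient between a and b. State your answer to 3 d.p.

r = Cov(a,b) / (s_a · s_b) = 85.603 / (21.662 × 8.748)
  = 85.603 / 189.4992 ≈ 0.452

0.452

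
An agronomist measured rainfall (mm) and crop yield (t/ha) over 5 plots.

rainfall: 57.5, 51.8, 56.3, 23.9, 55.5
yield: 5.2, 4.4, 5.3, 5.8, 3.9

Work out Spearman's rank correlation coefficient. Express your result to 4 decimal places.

Rank rainfall: 5, 2, 4, 1, 3
Rank yield: 3, 2, 4, 5, 1
d = rank(rainfall) − rank(yield): 2, 0, 0, -4, 2; Σd² = 24
ρ = 1 − 6Σd² / [n(n²−1)] = 1 − 6×24 / (5×24) = 1 − 144/120 ≈ -0.2000

-0.2000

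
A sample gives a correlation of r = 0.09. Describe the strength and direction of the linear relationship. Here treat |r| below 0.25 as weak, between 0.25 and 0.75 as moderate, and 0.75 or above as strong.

weak positive

r = 0.09 > 0 so the relationship is positive.
|r| = 0.09, which falls in the weak range.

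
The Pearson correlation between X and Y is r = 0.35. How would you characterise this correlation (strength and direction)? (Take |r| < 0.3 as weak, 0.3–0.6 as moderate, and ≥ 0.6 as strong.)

moderate positive

r = 0.35 > 0 so the relationship is positive.
|r| = 0.35, which falls in the moderate range.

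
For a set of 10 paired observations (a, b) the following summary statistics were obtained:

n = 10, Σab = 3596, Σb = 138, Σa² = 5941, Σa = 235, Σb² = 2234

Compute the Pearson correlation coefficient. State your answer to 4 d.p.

0.9505

r = (nΣab − ΣaΣb) / √[(nΣa² − (Σa)²)(nΣb² − (Σb)²)]
Numerator: 10×3596 − 235×138 = 3530
Denominator: √[(59410 − 55225)(22340 − 19044)] = √[4185 × 3296] = 3713.9952
r = 3530 / 3713.9952 ≈ 0.9505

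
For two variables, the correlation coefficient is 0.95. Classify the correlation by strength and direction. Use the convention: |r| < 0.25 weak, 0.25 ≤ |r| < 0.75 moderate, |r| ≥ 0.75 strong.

strong positive

r = 0.95 > 0 so the relationship is positive.
|r| = 0.95, which falls in the strong range.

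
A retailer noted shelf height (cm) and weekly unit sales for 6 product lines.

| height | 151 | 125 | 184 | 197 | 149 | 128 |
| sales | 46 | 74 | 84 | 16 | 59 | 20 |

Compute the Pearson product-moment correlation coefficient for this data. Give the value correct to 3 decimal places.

n = 6, Σx = 934, Σy = 299, Σx² = 149676, Σy² = 18785, Σxy = 46155
nΣxy − ΣxΣy = 276930 − 279266 = -2336
nΣx² − (Σx)² = 898056 − 872356 = 25700; nΣy² − (Σy)² = 112710 − 89401 = 23309
r = -2336 / √(25700 × 23309) = -2336 / 24475.3202 ≈ -0.095

-0.095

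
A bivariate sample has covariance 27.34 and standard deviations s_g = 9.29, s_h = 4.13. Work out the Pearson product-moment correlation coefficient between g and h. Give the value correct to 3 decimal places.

r = Cov(g,h) / (s_g · s_h) = 27.34 / (9.29 × 4.13)
  = 27.34 / 38.3677 ≈ 0.713

0.713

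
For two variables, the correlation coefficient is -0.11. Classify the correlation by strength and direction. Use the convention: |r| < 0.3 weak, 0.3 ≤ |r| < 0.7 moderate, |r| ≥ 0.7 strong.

weak negative

r = -0.11 < 0 so the relationship is negative.
|r| = 0.11, which falls in the weak range.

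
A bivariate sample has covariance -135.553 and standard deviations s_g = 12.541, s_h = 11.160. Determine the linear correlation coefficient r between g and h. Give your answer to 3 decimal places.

-0.969

r = Cov(g,h) / (s_g · s_h) = -135.553 / (12.541 × 11.160)
  = -135.553 / 139.9576 ≈ -0.969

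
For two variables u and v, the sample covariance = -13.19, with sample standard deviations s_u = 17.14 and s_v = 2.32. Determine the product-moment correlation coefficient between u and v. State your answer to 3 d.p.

-0.332

r = Cov(u,v) / (s_u · s_v) = -13.19 / (17.14 × 2.32)
  = -13.19 / 39.7648 ≈ -0.332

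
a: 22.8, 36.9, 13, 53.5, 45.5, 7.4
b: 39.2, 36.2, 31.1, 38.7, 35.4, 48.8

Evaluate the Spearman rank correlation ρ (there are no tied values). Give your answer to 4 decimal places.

-0.2571

Rank a: 3, 4, 2, 6, 5, 1
Rank b: 5, 3, 1, 4, 2, 6
d = rank(a) − rank(b): -2, 1, 1, 2, 3, -5; Σd² = 44
ρ = 1 − 6Σd² / [n(n²−1)] = 1 − 6×44 / (6×35) = 1 − 264/210 ≈ -0.2571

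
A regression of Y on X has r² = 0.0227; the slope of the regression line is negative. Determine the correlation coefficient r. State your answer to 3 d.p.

|r| = √0.0227 = 0.151
The association is negative, so r = −0.151.

-0.151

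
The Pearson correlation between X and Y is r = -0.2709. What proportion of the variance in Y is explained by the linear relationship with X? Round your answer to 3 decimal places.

r² = (-0.2709)² = 0.073

0.073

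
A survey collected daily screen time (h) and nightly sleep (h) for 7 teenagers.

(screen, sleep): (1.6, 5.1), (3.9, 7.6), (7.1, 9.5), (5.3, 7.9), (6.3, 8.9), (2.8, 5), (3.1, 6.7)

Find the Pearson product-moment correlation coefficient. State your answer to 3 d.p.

n = 7, Σx = 30.1, Σy = 50.7, Σx² = 153.41, Σy² = 385.53, Σxy = 237.96
nΣxy − ΣxΣy = 1665.72 − 1526.07 = 139.65
nΣx² − (Σx)² = 1073.87 − 906.01 = 167.86; nΣy² − (Σy)² = 2698.71 − 2570.49 = 128.22
r = 139.65 / √(167.86 × 128.22) = 139.65 / 146.7072 ≈ 0.952

0.952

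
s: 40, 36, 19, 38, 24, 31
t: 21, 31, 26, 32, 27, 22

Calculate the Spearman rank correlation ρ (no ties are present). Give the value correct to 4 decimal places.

-0.0286

Rank s: 6, 4, 1, 5, 2, 3
Rank t: 1, 5, 3, 6, 4, 2
d = rank(s) − rank(t): 5, -1, -2, -1, -2, 1; Σd² = 36
ρ = 1 − 6Σd² / [n(n²−1)] = 1 − 6×36 / (6×35) = 1 − 216/210 ≈ -0.0286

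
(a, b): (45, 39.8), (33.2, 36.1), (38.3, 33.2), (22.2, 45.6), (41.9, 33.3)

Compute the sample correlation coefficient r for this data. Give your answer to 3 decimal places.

n = 5, Σa = 180.6, Σb = 188, Σa² = 6842.58, Σb² = 7177.74, Σab = 6668.67
nΣab − ΣaΣb = 33343.35 − 33952.8 = -609.45
nΣa² − (Σa)² = 34212.9 − 32616.36 = 1596.54; nΣb² − (Σb)² = 35888.7 − 35344 = 544.7
r = -609.45 / √(1596.54 × 544.7) = -609.45 / 932.5424 ≈ -0.654

-0.654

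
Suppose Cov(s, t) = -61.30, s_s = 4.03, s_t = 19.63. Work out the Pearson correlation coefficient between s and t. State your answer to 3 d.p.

r = Cov(s,t) / (s_s · s_t) = -61.30 / (4.03 × 19.63)
  = -61.30 / 79.1089 ≈ -0.775

-0.775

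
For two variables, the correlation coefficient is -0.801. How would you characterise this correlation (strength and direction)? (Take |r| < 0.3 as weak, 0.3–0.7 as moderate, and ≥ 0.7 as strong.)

strong negative

r = -0.801 < 0 so the relationship is negative.
|r| = 0.801, which falls in the strong range.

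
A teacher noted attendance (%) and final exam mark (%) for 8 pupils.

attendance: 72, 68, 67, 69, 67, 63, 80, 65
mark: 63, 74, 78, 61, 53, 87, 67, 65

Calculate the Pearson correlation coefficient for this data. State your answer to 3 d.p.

-0.315

n = 8, Σx = 551, Σy = 548, Σx² = 38141, Σy² = 38342, Σxy = 37620
nΣxy − ΣxΣy = 300960 − 301948 = -988
nΣx² − (Σx)² = 305128 − 303601 = 1527; nΣy² − (Σy)² = 306736 − 300304 = 6432
r = -988 / √(1527 × 6432) = -988 / 3133.9534 ≈ -0.315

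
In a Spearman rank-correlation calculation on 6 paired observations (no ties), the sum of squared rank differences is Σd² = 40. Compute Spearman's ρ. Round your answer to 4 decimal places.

ρ = 1 − 6Σd² / [n(n²−1)] = 1 − 6×40 / (6×35)
  = 1 − 240/210 = 1 − 1.14286 ≈ -0.1429

-0.1429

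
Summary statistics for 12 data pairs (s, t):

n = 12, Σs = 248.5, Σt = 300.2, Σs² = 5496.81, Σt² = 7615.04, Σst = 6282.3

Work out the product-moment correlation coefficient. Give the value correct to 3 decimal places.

0.342

r = (nΣst − ΣsΣt) / √[(nΣs² − (Σs)²)(nΣt² − (Σt)²)]
Numerator: 12×6282.3 − 248.5×300.2 = 787.9
Denominator: √[(65961.72 − 61752.25)(91380.48 − 90120.04)] = √[4209.47 × 1260.44] = 2303.4288
r = 787.9 / 2303.4288 ≈ 0.342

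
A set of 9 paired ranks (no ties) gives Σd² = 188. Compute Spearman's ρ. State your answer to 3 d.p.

ρ = 1 − 6Σd² / [n(n²−1)] = 1 − 6×188 / (9×80)
  = 1 − 1128/720 = 1 − 1.5667 ≈ -0.567

-0.567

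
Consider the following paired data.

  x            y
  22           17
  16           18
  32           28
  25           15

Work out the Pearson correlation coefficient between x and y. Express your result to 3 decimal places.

n = 4, Σx = 95, Σy = 78, Σx² = 2389, Σy² = 1622, Σxy = 1933
nΣxy − ΣxΣy = 7732 − 7410 = 322
nΣx² − (Σx)² = 9556 − 9025 = 531; nΣy² − (Σy)² = 6488 − 6084 = 404
r = 322 / √(531 × 404) = 322 / 463.1674 ≈ 0.695

0.695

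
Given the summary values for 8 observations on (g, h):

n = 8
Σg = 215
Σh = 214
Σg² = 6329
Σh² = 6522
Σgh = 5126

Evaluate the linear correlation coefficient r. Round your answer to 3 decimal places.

r = (nΣgh − ΣgΣh) / √[(nΣg² − (Σg)²)(nΣh² − (Σh)²)]
Numerator: 8×5126 − 215×214 = -5002
Denominator: √[(50632 − 46225)(52176 − 45796)] = √[4407 × 6380] = 5302.5145
r = -5002 / 5302.5145 ≈ -0.943

-0.943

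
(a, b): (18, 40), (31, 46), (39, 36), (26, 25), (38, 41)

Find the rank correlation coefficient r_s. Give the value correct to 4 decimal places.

Rank a: 1, 3, 5, 2, 4
Rank b: 3, 5, 2, 1, 4
d = rank(a) − rank(b): -2, -2, 3, 1, 0; Σd² = 18
ρ = 1 − 6Σd² / [n(n²−1)] = 1 − 6×18 / (5×24) = 1 − 108/120 ≈ 0.1000

0.1000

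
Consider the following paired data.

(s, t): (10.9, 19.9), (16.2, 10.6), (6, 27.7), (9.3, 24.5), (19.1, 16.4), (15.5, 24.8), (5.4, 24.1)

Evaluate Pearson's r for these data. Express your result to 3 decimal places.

-0.699

n = 7, Σs = 82.4, Σt = 148, Σs² = 1137.96, Σt² = 3340.72, Σst = 1610.46
nΣst − ΣsΣt = 11273.22 − 12195.2 = -921.98
nΣs² − (Σs)² = 7965.72 − 6789.76 = 1175.96; nΣt² − (Σt)² = 23385.04 − 21904 = 1481.04
r = -921.98 / √(1175.96 × 1481.04) = -921.98 / 1319.7135 ≈ -0.699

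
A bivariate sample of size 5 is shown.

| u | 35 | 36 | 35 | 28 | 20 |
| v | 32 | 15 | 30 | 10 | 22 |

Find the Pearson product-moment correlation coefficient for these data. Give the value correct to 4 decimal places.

n = 5, Σu = 154, Σv = 109, Σu² = 4930, Σv² = 2733, Σuv = 3430
nΣuv − ΣuΣv = 17150 − 16786 = 364
nΣu² − (Σu)² = 24650 − 23716 = 934; nΣv² − (Σv)² = 13665 − 11881 = 1784
r = 364 / √(934 × 1784) = 364 / 1290.8354 ≈ 0.2820

0.2820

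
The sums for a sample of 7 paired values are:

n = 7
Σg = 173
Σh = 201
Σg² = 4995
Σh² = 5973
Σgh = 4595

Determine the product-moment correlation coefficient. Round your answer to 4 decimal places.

r = (nΣgh − ΣgΣh) / √[(nΣg² − (Σg)²)(nΣh² − (Σh)²)]
Numerator: 7×4595 − 173×201 = -2608
Denominator: √[(34965 − 29929)(41811 − 40401)] = √[5036 × 1410] = 2664.7251
r = -2608 / 2664.7251 ≈ -0.9787

-0.9787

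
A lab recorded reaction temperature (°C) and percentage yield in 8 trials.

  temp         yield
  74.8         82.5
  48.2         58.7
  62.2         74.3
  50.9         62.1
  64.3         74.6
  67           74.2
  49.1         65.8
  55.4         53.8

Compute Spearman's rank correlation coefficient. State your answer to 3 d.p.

0.762

Rank temp: 8, 1, 5, 3, 6, 7, 2, 4
Rank yield: 8, 2, 6, 3, 7, 5, 4, 1
d = rank(temp) − rank(yield): 0, -1, -1, 0, -1, 2, -2, 3; Σd² = 20
ρ = 1 − 6Σd² / [n(n²−1)] = 1 − 6×20 / (8×63) = 1 − 120/504 ≈ 0.762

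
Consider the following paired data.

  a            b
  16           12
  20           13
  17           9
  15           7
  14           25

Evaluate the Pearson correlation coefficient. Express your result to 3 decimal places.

-0.347

n = 5, Σa = 82, Σb = 66, Σa² = 1366, Σb² = 1068, Σab = 1060
nΣab − ΣaΣb = 5300 − 5412 = -112
nΣa² − (Σa)² = 6830 − 6724 = 106; nΣb² − (Σb)² = 5340 − 4356 = 984
r = -112 / √(106 × 984) = -112 / 322.9613 ≈ -0.347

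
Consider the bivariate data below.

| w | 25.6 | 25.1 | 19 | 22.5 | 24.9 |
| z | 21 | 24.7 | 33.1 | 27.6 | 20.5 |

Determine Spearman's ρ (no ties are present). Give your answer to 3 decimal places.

Rank w: 5, 4, 1, 2, 3
Rank z: 2, 3, 5, 4, 1
d = rank(w) − rank(z): 3, 1, -4, -2, 2; Σd² = 34
ρ = 1 − 6Σd² / [n(n²−1)] = 1 − 6×34 / (5×24) = 1 − 204/120 ≈ -0.700

-0.700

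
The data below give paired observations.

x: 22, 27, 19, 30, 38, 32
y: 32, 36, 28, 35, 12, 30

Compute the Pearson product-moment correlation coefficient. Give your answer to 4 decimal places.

n = 6, Σx = 168, Σy = 173, Σx² = 4942, Σy² = 5373, Σxy = 4674
nΣxy − ΣxΣy = 28044 − 29064 = -1020
nΣx² − (Σx)² = 29652 − 28224 = 1428; nΣy² − (Σy)² = 32238 − 29929 = 2309
r = -1020 / √(1428 × 2309) = -1020 / 1815.8337 ≈ -0.5617

-0.5617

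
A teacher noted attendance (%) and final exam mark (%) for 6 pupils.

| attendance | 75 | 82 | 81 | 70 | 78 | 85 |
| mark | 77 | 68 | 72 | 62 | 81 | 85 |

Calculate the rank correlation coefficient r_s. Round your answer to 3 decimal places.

Rank attendance: 2, 5, 4, 1, 3, 6
Rank mark: 4, 2, 3, 1, 5, 6
d = rank(attendance) − rank(mark): -2, 3, 1, 0, -2, 0; Σd² = 18
ρ = 1 − 6Σd² / [n(n²−1)] = 1 − 6×18 / (6×35) = 1 − 108/210 ≈ 0.486

0.486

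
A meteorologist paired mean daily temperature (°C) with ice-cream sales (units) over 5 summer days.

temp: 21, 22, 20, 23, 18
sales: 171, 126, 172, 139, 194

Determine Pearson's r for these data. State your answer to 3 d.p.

-0.897

n = 5, Σx = 104, Σy = 802, Σx² = 2178, Σy² = 131658, Σxy = 16492
nΣxy − ΣxΣy = 82460 − 83408 = -948
nΣx² − (Σx)² = 10890 − 10816 = 74; nΣy² − (Σy)² = 658290 − 643204 = 15086
r = -948 / √(74 × 15086) = -948 / 1056.5813 ≈ -0.897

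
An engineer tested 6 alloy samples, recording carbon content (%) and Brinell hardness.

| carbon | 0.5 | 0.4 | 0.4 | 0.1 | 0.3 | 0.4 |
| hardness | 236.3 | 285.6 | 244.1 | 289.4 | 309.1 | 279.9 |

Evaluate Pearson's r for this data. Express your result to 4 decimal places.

-0.6130

n = 6, Σx = 2.1, Σy = 1644.4, Σx² = 0.83, Σy² = 454629.04, Σxy = 563.66
nΣxy − ΣxΣy = 3381.96 − 3453.24 = -71.28
nΣx² − (Σx)² = 4.98 − 4.41 = 0.57; nΣy² − (Σy)² = 2727774.24 − 2704051.36 = 23722.88
r = -71.28 / √(0.57 × 23722.88) = -71.28 / 116.2843 ≈ -0.6130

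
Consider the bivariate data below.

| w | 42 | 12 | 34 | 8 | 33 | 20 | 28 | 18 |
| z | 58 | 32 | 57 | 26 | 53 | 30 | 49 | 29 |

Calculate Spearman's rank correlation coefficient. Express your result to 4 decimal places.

0.9286

Rank w: 8, 2, 7, 1, 6, 4, 5, 3
Rank z: 8, 4, 7, 1, 6, 3, 5, 2
d = rank(w) − rank(z): 0, -2, 0, 0, 0, 1, 0, 1; Σd² = 6
ρ = 1 − 6Σd² / [n(n²−1)] = 1 − 6×6 / (8×63) = 1 − 36/504 ≈ 0.9286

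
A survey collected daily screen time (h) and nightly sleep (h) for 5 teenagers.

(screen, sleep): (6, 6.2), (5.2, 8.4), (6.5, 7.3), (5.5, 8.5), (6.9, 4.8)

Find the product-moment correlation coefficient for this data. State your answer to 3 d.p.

-0.849

n = 5, Σx = 30.1, Σy = 35.2, Σx² = 183.15, Σy² = 257.58, Σxy = 208.2
nΣxy − ΣxΣy = 1041 − 1059.52 = -18.52
nΣx² − (Σx)² = 915.75 − 906.01 = 9.74; nΣy² − (Σy)² = 1287.9 − 1239.04 = 48.86
r = -18.52 / √(9.74 × 48.86) = -18.52 / 21.8150 ≈ -0.849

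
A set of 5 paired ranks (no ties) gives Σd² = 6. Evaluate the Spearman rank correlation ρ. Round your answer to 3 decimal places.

ρ = 1 − 6Σd² / [n(n²−1)] = 1 − 6×6 / (5×24)
  = 1 − 36/120 = 1 − 0.3000 ≈ 0.700

0.700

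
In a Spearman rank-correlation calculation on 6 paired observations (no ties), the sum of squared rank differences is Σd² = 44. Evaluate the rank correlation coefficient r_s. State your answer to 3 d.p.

ρ = 1 − 6Σd² / [n(n²−1)] = 1 − 6×44 / (6×35)
  = 1 − 264/210 = 1 − 1.2571 ≈ -0.257

-0.257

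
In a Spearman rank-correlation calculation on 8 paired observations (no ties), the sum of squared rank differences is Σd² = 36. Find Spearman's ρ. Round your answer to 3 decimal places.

ρ = 1 − 6Σd² / [n(n²−1)] = 1 − 6×36 / (8×63)
  = 1 − 216/504 = 1 − 0.4286 ≈ 0.571

0.571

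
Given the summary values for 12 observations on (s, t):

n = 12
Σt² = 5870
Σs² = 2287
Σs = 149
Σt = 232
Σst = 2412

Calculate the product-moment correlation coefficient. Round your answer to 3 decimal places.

r = (nΣst − ΣsΣt) / √[(nΣs² − (Σs)²)(nΣt² − (Σt)²)]
Numerator: 12×2412 − 149×232 = -5624
Denominator: √[(27444 − 22201)(70440 − 53824)] = √[5243 × 16616] = 9333.6857
r = -5624 / 9333.6857 ≈ -0.603

-0.603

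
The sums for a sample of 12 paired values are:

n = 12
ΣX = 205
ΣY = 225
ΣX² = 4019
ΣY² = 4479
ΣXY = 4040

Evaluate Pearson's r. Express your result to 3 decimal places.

r = (nΣXY − ΣXΣY) / √[(nΣX² − (ΣX)²)(nΣY² − (ΣY)²)]
Numerator: 12×4040 − 205×225 = 2355
Denominator: √[(48228 − 42025)(53748 − 50625)] = √[6203 × 3123] = 4401.3599
r = 2355 / 4401.3599 ≈ 0.535

0.535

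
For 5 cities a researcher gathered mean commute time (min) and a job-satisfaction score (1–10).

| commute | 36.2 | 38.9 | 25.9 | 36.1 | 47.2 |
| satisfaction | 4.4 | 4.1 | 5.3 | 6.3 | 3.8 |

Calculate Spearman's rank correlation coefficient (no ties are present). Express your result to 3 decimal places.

-0.900

Rank commute: 3, 4, 1, 2, 5
Rank satisfaction: 3, 2, 4, 5, 1
d = rank(commute) − rank(satisfaction): 0, 2, -3, -3, 4; Σd² = 38
ρ = 1 − 6Σd² / [n(n²−1)] = 1 − 6×38 / (5×24) = 1 − 228/120 ≈ -0.900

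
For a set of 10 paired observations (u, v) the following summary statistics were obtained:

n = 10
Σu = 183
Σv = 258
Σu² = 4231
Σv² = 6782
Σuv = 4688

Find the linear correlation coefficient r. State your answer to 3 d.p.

r = (nΣuv − ΣuΣv) / √[(nΣu² − (Σu)²)(nΣv² − (Σv)²)]
Numerator: 10×4688 − 183×258 = -334
Denominator: √[(42310 − 33489)(67820 − 66564)] = √[8821 × 1256] = 3328.5396
r = -334 / 3328.5396 ≈ -0.100

-0.100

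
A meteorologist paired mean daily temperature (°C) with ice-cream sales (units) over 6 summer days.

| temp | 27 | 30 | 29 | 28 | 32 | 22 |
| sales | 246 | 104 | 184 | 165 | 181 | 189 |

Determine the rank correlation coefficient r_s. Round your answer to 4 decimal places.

-0.6571

Rank temp: 2, 5, 4, 3, 6, 1
Rank sales: 6, 1, 4, 2, 3, 5
d = rank(temp) − rank(sales): -4, 4, 0, 1, 3, -4; Σd² = 58
ρ = 1 − 6Σd² / [n(n²−1)] = 1 − 6×58 / (6×35) = 1 − 348/210 ≈ -0.6571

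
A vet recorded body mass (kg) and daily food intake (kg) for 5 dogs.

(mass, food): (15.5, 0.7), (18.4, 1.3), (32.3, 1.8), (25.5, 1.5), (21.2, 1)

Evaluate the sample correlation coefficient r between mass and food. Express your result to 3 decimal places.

0.899

n = 5, Σx = 112.9, Σy = 6.3, Σx² = 2721.79, Σy² = 8.67, Σxy = 152.36
nΣxy − ΣxΣy = 761.8 − 711.27 = 50.53
nΣx² − (Σx)² = 13608.95 − 12746.41 = 862.54; nΣy² − (Σy)² = 43.35 − 39.69 = 3.66
r = 50.53 / √(862.54 × 3.66) = 50.53 / 56.1863 ≈ 0.899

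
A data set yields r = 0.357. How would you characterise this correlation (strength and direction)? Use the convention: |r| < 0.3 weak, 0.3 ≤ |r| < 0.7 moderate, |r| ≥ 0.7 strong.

r = 0.357 > 0 so the relationship is positive.
|r| = 0.357, which falls in the moderate range.

moderate positive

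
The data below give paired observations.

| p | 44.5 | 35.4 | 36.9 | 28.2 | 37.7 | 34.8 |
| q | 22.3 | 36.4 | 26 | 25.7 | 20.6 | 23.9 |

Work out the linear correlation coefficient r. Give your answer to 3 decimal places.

n = 6, Σp = 217.5, Σq = 154.9, Σp² = 8022.59, Σq² = 4154.31, Σpq = 5573.39
nΣpq − ΣpΣq = 33440.34 − 33690.75 = -250.41
nΣp² − (Σp)² = 48135.54 − 47306.25 = 829.29; nΣq² − (Σq)² = 24925.86 − 23994.01 = 931.85
r = -250.41 / √(829.29 × 931.85) = -250.41 / 879.0756 ≈ -0.285

-0.285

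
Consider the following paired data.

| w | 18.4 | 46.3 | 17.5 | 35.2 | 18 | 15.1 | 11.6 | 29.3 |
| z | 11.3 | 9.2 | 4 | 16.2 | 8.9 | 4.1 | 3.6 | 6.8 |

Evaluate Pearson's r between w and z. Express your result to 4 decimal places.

n = 8, Σw = 191.4, Σz = 64.1, Σw² = 5572.6, Σz² = 645.99, Σwz = 1737.23
nΣwz − ΣwΣz = 13897.84 − 12268.74 = 1629.1
nΣw² − (Σw)² = 44580.8 − 36633.96 = 7946.84; nΣz² − (Σz)² = 5167.92 − 4108.81 = 1059.11
r = 1629.1 / √(7946.84 × 1059.11) = 1629.1 / 2901.1339 ≈ 0.5615

0.5615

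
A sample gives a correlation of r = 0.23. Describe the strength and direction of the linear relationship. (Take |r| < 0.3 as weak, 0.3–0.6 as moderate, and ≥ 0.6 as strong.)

r = 0.23 > 0 so the relationship is positive.
|r| = 0.23, which falls in the weak range.

weak positive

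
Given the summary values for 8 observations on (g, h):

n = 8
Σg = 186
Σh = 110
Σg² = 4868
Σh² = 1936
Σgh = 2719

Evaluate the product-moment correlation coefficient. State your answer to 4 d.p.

r = (nΣgh − ΣgΣh) / √[(nΣg² − (Σg)²)(nΣh² − (Σh)²)]
Numerator: 8×2719 − 186×110 = 1292
Denominator: √[(38944 − 34596)(15488 − 12100)] = √[4348 × 3388] = 3838.1016
r = 1292 / 3838.1016 ≈ 0.3366

0.3366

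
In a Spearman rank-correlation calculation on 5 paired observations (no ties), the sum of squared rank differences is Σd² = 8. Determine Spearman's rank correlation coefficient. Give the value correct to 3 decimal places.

ρ = 1 − 6Σd² / [n(n²−1)] = 1 − 6×8 / (5×24)
  = 1 − 48/120 = 1 − 0.4000 ≈ 0.600

0.600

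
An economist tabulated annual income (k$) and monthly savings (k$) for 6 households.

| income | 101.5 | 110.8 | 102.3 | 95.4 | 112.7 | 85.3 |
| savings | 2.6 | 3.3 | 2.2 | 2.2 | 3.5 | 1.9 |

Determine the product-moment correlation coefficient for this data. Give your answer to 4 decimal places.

0.9151

n = 6, Σx = 608, Σy = 15.7, Σx² = 62122.72, Σy² = 43.19, Σxy = 1621
nΣxy − ΣxΣy = 9726 − 9545.6 = 180.4
nΣx² − (Σx)² = 372736.32 − 369664 = 3072.32; nΣy² − (Σy)² = 259.14 − 246.49 = 12.65
r = 180.4 / √(3072.32 × 12.65) = 180.4 / 197.1417 ≈ 0.9151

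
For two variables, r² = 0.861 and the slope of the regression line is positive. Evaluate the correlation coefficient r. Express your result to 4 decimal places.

0.9279

|r| = √0.861 = 0.9279
The association is positive, so r = 0.9279.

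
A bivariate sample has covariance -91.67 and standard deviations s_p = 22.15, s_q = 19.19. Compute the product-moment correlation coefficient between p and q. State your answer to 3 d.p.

-0.216

r = Cov(p,q) / (s_p · s_q) = -91.67 / (22.15 × 19.19)
  = -91.67 / 425.0585 ≈ -0.216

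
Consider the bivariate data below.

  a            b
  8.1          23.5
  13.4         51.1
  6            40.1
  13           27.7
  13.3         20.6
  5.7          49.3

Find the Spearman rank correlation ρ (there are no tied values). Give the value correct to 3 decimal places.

Rank a: 3, 6, 2, 4, 5, 1
Rank b: 2, 6, 4, 3, 1, 5
d = rank(a) − rank(b): 1, 0, -2, 1, 4, -4; Σd² = 38
ρ = 1 − 6Σd² / [n(n²−1)] = 1 − 6×38 / (6×35) = 1 − 228/210 ≈ -0.086

-0.086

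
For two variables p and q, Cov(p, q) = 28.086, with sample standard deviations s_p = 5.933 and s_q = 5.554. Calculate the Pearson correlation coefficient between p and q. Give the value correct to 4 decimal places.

r = Cov(p,q) / (s_p · s_q) = 28.086 / (5.933 × 5.554)
  = 28.086 / 32.9519 ≈ 0.8523

0.8523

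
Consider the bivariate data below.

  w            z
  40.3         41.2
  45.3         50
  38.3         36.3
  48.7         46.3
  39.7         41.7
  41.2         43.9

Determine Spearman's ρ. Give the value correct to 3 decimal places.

0.886

Rank w: 3, 5, 1, 6, 2, 4
Rank z: 2, 6, 1, 5, 3, 4
d = rank(w) − rank(z): 1, -1, 0, 1, -1, 0; Σd² = 4
ρ = 1 − 6Σd² / [n(n²−1)] = 1 − 6×4 / (6×35) = 1 − 24/210 ≈ 0.886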